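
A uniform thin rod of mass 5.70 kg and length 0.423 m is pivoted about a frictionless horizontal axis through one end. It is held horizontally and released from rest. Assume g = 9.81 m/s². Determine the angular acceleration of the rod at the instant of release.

About the pivot, I = (1/3)ML² = (1/3)(5.70)(0.423)² = 0.3400 kg·m².
The weight acts at the center, a distance L/2 = 0.2115 m from the pivot; τ = Mg(L/2) = 11.83 N·m.
α = τ/I = 11.83/0.3400 = 34.79 rad/s².

α ≈ 34.8 rad/s²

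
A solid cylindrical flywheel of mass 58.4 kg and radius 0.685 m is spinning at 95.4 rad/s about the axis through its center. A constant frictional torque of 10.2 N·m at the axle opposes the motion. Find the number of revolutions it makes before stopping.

≈ 973 revolutions

I = ½MR² = (1/2)(58.4)(0.685)² = 13.70 kg·m².
The net torque has magnitude 10.2 N·m, opposing ω.
|α| = τ/I = 10.20/13.70 = 0.7445 rad/s² (deceleration).
ω² = ω₀² − 2|α|θ with ω = 0 ⇒ θ = ω₀²/(2|α|) = 6113 rad = 972.9 rev.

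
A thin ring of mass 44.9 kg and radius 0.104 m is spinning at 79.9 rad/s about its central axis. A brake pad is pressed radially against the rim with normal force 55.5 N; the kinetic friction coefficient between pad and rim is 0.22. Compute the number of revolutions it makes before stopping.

≈ 194 revolutions

I = MR² = (44.9)(0.104)² = 0.4856 kg·m².
Friction force f = μN = (0.22)(55.5) = 12.21 N at the rim; torque magnitude τ = fR = 1.270 N·m, opposing ω.
|α| = τ/I = 1.270/0.4856 = 2.615 rad/s² (deceleration).
ω² = ω₀² − 2|α|θ with ω = 0 ⇒ θ = ω₀²/(2|α|) = 1221 rad = 194.3 rev.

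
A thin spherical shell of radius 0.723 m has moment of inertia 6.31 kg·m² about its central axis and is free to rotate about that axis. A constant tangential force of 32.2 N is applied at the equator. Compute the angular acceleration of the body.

τ = F R = (32.2)(0.723) = 23.28 N·m.
From τ = Iα: α = 23.28/6.310 = 3.689 rad/s².

α ≈ 3.69 rad/s²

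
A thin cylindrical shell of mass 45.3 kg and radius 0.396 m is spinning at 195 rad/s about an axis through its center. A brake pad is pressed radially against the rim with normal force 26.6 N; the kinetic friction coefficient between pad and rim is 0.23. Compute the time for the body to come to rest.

t ≈ 572 s

I = MR² = (45.3)(0.396)² = 7.104 kg·m².
Friction force f = μN = (0.23)(26.6) = 6.118 N at the rim; torque magnitude τ = fR = 2.423 N·m, opposing ω.
|α| = τ/I = 2.423/7.104 = 0.3410 rad/s² (deceleration).
0 = ω₀ − |α|t ⇒ t = ω₀/|α| = 195/0.3410 = 571.8 s.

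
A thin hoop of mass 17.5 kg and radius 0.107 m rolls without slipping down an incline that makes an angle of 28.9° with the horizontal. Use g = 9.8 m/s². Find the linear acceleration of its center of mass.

Translation along the incline: Mg sinθ − f = Ma.
Rotation about the center: fR = Iα with I = MR². No-slip gives a = αR, so f = (I/R²)a = M a.
Substituting: Mg sinθ = (1 + 1.000)Ma, so a = g sinθ/(1 + 1.000) = (9.8) sin 28.9° / 2.000 = 2.368 m/s².

a ≈ 2.37 m/s²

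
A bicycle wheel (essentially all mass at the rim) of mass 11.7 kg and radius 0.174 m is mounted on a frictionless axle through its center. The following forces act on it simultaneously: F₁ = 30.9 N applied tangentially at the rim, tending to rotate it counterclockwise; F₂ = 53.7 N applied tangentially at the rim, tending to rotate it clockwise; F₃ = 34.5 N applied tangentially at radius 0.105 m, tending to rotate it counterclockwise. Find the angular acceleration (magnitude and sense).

α ≈ 0.973 rad/s², clockwise

I = MR² = (11.7)(0.174)² = 0.3542 kg·m².
Taking counterclockwise as positive: τ₁ = +(30.9)(0.174) = +5.377 N·m; τ₂ = −(53.7)(0.174) = −9.344 N·m; τ₃ = +(34.5)(0.105) = +3.623 N·m.
Net torque τ = -0.3447 N·m.
α = τ/I = -0.3447/0.3542 = -0.9731 rad/s².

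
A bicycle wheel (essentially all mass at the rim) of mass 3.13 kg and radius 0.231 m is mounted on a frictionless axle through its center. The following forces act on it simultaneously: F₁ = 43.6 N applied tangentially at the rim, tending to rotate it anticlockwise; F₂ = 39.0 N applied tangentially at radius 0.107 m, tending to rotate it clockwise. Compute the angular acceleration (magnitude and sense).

α ≈ 35.3 rad/s², anticlockwise

I = MR² = (3.13)(0.231)² = 0.1670 kg·m².
Taking anticlockwise as positive: τ₁ = +(43.6)(0.231) = +10.07 N·m; τ₂ = −(39.0)(0.107) = −4.173 N·m.
Net torque τ = 5.899 N·m.
α = τ/I = 5.899/0.1670 = 35.32 rad/s².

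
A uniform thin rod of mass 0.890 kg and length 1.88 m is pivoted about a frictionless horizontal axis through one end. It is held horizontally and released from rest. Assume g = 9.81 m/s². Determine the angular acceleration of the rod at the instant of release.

α ≈ 7.83 rad/s²

About the pivot, I = (1/3)ML² = (1/3)(0.890)(1.88)² = 1.049 kg·m².
The weight acts at the center, a distance L/2 = 0.9400 m from the pivot; τ = Mg(L/2) = 8.207 N·m.
α = τ/I = 8.207/1.049 = 7.827 rad/s².
(Equivalently α = (3g/(2L)) = 7.827 rad/s².)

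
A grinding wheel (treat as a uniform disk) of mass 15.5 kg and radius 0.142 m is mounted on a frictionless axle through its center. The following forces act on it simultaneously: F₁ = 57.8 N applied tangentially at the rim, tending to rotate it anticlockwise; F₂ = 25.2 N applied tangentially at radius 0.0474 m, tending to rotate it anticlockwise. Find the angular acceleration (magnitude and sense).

I = ½MR² = (1/2)(15.5)(0.142)² = 0.1563 kg·m².
Taking anticlockwise as positive: τ₁ = +(57.8)(0.142) = +8.208 N·m; τ₂ = +(25.2)(0.0474) = +1.194 N·m.
Net torque τ = 9.402 N·m.
α = τ/I = 9.402/0.1563 = 60.17 rad/s².

α ≈ 60.2 rad/s², anticlockwise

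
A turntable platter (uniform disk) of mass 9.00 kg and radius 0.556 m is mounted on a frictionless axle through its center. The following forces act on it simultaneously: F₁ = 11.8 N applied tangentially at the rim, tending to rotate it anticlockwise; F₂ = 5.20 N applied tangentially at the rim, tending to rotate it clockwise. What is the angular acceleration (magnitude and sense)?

I = ½MR² = (1/2)(9.00)(0.556)² = 1.391 kg·m².
Taking anticlockwise as positive: τ₁ = +(11.8)(0.556) = +6.561 N·m; τ₂ = −(5.20)(0.556) = −2.891 N·m.
Net torque τ = 3.670 N·m.
α = τ/I = 3.670/1.391 = 2.638 rad/s².

α ≈ 2.64 rad/s², anticlockwise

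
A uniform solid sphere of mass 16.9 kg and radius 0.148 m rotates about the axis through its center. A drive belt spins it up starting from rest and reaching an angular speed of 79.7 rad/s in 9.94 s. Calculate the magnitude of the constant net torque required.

I = (2/5)MR² = (2/5)(16.9)(0.148)² = 0.1481 kg·m².
α = Δω/Δt = (79.7 − 0)/9.94 = 8.018 rad/s².
τ = Iα = (0.1481)(8.018) = 1.187 N·m.

τ ≈ 1.19 N·m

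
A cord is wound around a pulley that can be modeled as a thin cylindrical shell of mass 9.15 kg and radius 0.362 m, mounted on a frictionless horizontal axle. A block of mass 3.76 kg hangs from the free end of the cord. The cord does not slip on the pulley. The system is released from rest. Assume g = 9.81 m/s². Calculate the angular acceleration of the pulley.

I = MR² = (9.15)(0.362)² = 1.199 kg·m².
Block: mg − T = ma. Pulley: TR = Iα. No-slip: a = αR, so T = (I/R²)a = 9.150·a.
Then mg = (m + 9.150)a, so a = (3.76)(9.81)/(3.76 + 9.150) = 2.857 m/s².
α = a/R = 2.857/0.362 = 7.893 rad/s².

α ≈ 7.89 rad/s²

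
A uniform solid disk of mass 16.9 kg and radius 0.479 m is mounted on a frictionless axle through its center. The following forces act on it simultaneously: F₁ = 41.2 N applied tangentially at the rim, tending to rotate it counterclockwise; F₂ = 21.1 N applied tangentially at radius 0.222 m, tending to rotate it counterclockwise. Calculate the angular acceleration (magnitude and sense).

α ≈ 12.6 rad/s², counterclockwise

I = ½MR² = (1/2)(16.9)(0.479)² = 1.939 kg·m².
Taking counterclockwise as positive: τ₁ = +(41.2)(0.479) = +19.73 N·m; τ₂ = +(21.1)(0.222) = +4.684 N·m.
Net torque τ = 24.42 N·m.
α = τ/I = 24.42/1.939 = 12.60 rad/s².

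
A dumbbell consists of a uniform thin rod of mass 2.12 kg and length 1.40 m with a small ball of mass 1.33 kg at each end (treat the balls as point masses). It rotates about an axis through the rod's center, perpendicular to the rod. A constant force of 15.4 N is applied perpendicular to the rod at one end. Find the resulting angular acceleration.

I_rod = (1/12)ML² = (1/12)(2.12)(1.40)² = 0.3463 kg·m².
I_balls = 2·m·(L/2)² = 2(1.33)(0.7000)² = 1.303 kg·m².
Total I = 1.650 kg·m².
τ = F·(L/2) = (15.4)(0.700) = 10.78 N·m.
α = τ/I = 10.78/1.650 = 6.535 rad/s².

α ≈ 6.53 rad/s²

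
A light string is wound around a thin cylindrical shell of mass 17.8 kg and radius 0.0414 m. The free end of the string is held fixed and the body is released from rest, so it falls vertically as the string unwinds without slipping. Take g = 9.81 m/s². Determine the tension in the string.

Translation: Mg − T = Ma. Rotation about the center: TR = Iα with I = MR².
With a = αR: T = (I/R²)a = M a, so Mg = (1 + 1.000)Ma.
a = g/(1 + 1.000) = 9.81/2.000 = 4.905 m/s².
T = 1.000·M·a = (1.000)(17.8)(4.905) = 87.31 N.

T ≈ 87.3 N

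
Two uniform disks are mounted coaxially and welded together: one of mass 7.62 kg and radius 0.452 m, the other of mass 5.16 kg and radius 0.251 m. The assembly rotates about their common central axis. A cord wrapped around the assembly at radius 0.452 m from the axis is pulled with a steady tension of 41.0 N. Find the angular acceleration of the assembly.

I = ½M₁R₁² + ½M₂R₂² = ½(7.62)(0.452)² + ½(5.16)(0.251)² = 0.9409 kg·m².
τ = F r = (41.0)(0.452) = 18.53 N·m.
α = τ/I = 18.53/0.9409 = 19.70 rad/s².

α ≈ 19.7 rad/s²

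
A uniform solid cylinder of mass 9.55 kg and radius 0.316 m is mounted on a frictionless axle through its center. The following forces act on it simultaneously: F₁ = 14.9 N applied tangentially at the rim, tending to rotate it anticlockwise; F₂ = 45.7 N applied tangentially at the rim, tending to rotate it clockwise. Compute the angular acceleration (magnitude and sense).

α ≈ 20.4 rad/s², clockwise

I = ½MR² = (1/2)(9.55)(0.316)² = 0.4768 kg·m².
Taking anticlockwise as positive: τ₁ = +(14.9)(0.316) = +4.708 N·m; τ₂ = −(45.7)(0.316) = −14.44 N·m.
Net torque τ = -9.733 N·m.
α = τ/I = -9.733/0.4768 = -20.41 rad/s².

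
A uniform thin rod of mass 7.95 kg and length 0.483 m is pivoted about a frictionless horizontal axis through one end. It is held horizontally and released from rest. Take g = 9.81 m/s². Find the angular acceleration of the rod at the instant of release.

About the pivot, I = (1/3)ML² = (1/3)(7.95)(0.483)² = 0.6182 kg·m².
The weight acts at the center, a distance L/2 = 0.2415 m from the pivot; τ = Mg(L/2) = 18.83 N·m.
α = τ/I = 18.83/0.6182 = 30.47 rad/s².
(Equivalently α = (3g/(2L)) = 30.47 rad/s².)

α ≈ 30.5 rad/s²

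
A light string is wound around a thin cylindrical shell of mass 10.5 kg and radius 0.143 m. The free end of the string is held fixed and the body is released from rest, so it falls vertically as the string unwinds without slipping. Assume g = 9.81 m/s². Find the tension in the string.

T ≈ 51.5 N

Translation: Mg − T = Ma. Rotation about the center: TR = Iα with I = MR².
With a = αR: T = (I/R²)a = M a, so Mg = (1 + 1.000)Ma.
a = g/(1 + 1.000) = 9.81/2.000 = 4.905 m/s².
T = 1.000·M·a = (1.000)(10.5)(4.905) = 51.50 N.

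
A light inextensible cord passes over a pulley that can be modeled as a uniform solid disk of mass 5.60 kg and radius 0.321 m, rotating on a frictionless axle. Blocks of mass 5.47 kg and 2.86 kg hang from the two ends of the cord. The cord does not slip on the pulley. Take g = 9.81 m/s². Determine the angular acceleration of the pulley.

α ≈ 7.17 rad/s²

I = ½MR² = (1/2)(5.60)(0.321)² = 0.2885 kg·m².
Heavier block: m₁g − T₁ = m₁a. Lighter block: T₂ − m₂g = m₂a.
Pulley: (T₁ − T₂)R = Iα = I(a/R), so T₁ − T₂ = (I/R²)a = (1/2)M_p a = 2.800·a.
Adding the three: (m₁ − m₂)g = (m₁ + m₂ + 2.800)a, so a = (5.47 − 2.86)(9.81)/(5.47 + 2.86 + 2.800) = 2.300 m/s².
α = a/R = 2.300/0.321 = 7.167 rad/s².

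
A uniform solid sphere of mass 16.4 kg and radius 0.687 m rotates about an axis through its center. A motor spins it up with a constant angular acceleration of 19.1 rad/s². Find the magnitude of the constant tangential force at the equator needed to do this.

F ≈ 86.1 N

I = (2/5)MR² = (2/5)(16.4)(0.687)² = 3.096 kg·m².
The required torque is τ = Iα = (3.096)(19.10) = 59.14 N·m.
A tangential force at the equator gives τ = FR, so F = τ/R = 59.14/0.687 = 86.08 N.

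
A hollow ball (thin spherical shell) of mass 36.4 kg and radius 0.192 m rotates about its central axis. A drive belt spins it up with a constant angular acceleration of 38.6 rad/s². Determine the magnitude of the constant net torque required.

I = (2/3)MR² = (2/3)(36.4)(0.192)² = 0.8946 kg·m².
τ = Iα = (0.8946)(38.60) = 34.53 N·m.

τ ≈ 34.5 N·m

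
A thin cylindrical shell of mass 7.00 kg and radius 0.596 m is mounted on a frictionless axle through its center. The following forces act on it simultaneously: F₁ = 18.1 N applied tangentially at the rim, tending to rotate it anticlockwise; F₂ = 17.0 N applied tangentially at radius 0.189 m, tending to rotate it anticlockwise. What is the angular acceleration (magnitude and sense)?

α ≈ 5.63 rad/s², anticlockwise

I = MR² = (7.00)(0.596)² = 2.487 kg·m².
Taking anticlockwise as positive: τ₁ = +(18.1)(0.596) = +10.79 N·m; τ₂ = +(17.0)(0.189) = +3.213 N·m.
Net torque τ = 14.00 N·m.
α = τ/I = 14.00/2.487 = 5.631 rad/s².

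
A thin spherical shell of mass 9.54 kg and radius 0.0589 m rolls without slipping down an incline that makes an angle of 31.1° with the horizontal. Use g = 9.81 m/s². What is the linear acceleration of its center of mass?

Translation along the incline: Mg sinθ − f = Ma.
Rotation about the center: fR = Iα with I = (2/3)MR². No-slip gives a = αR, so f = (I/R²)a = (2/3)M a.
Substituting: Mg sinθ = (1 + 0.6667)Ma, so a = g sinθ/(1 + 0.6667) = (9.81) sin 31.1° / 1.667 = 3.040 m/s².

a ≈ 3.04 m/s²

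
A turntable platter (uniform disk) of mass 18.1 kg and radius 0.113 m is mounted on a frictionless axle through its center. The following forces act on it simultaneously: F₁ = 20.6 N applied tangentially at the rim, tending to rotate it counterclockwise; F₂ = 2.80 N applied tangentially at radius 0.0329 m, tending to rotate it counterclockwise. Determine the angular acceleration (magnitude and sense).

I = ½MR² = (1/2)(18.1)(0.113)² = 0.1156 kg·m².
Taking counterclockwise as positive: τ₁ = +(20.6)(0.113) = +2.328 N·m; τ₂ = +(2.80)(0.0329) = +0.09212 N·m.
Net torque τ = 2.420 N·m.
α = τ/I = 2.420/0.1156 = 20.94 rad/s².

α ≈ 20.9 rad/s², counterclockwise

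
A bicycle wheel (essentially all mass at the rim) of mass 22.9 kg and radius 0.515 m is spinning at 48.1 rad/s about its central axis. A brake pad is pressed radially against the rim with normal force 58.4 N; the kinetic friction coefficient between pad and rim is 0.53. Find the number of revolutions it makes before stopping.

I = MR² = (22.9)(0.515)² = 6.074 kg·m².
Friction force f = μN = (0.53)(58.4) = 30.95 N at the rim; torque magnitude τ = fR = 15.94 N·m, opposing ω.
|α| = τ/I = 15.94/6.074 = 2.624 rad/s² (deceleration).
ω² = ω₀² − 2|α|θ with ω = 0 ⇒ θ = ω₀²/(2|α|) = 440.8 rad = 70.15 rev.

≈ 70.2 revolutions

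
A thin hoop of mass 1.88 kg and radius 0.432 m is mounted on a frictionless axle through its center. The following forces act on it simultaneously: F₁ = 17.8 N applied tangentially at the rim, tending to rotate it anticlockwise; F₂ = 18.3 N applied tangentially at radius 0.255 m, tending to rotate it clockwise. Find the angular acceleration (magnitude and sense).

I = MR² = (1.88)(0.432)² = 0.3509 kg·m².
Taking anticlockwise as positive: τ₁ = +(17.8)(0.432) = +7.690 N·m; τ₂ = −(18.3)(0.255) = −4.667 N·m.
Net torque τ = 3.023 N·m.
α = τ/I = 3.023/0.3509 = 8.616 rad/s².

α ≈ 8.62 rad/s², anticlockwise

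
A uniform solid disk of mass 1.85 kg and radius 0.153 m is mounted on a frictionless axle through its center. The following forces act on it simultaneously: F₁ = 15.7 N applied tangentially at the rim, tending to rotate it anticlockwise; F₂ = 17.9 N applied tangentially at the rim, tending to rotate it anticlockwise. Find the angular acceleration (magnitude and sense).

I = ½MR² = (1/2)(1.85)(0.153)² = 0.02165 kg·m².
Taking anticlockwise as positive: τ₁ = +(15.7)(0.153) = +2.402 N·m; τ₂ = +(17.9)(0.153) = +2.739 N·m.
Net torque τ = 5.141 N·m.
α = τ/I = 5.141/0.02165 = 237.4 rad/s².

α ≈ 237 rad/s², anticlockwise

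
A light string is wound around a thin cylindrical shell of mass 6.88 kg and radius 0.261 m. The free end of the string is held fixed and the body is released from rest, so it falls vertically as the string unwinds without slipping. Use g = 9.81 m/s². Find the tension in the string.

Translation: Mg − T = Ma. Rotation about the center: TR = Iα with I = MR².
With a = αR: T = (I/R²)a = M a, so Mg = (1 + 1.000)Ma.
a = g/(1 + 1.000) = 9.81/2.000 = 4.905 m/s².
T = 1.000·M·a = (1.000)(6.88)(4.905) = 33.75 N.

T ≈ 33.7 N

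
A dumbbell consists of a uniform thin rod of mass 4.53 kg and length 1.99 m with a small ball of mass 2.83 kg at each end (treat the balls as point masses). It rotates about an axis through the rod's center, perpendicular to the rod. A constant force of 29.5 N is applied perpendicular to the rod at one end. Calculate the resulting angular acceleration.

I_rod = (1/12)ML² = (1/12)(4.53)(1.99)² = 1.495 kg·m².
I_balls = 2·m·(L/2)² = 2(2.83)(0.9950)² = 5.604 kg·m².
Total I = 7.098 kg·m².
τ = F·(L/2) = (29.5)(0.995) = 29.35 N·m.
α = τ/I = 29.35/7.098 = 4.135 rad/s².

α ≈ 4.14 rad/s²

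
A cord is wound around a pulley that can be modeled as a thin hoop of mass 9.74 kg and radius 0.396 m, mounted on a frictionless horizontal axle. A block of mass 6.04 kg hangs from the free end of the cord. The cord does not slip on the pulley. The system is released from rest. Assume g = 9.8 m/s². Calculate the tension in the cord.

T ≈ 36.5 N

I = MR² = (9.74)(0.396)² = 1.527 kg·m².
Block: mg − T = ma. Pulley: TR = Iα. No-slip: a = αR, so T = (I/R²)a = 9.740·a.
Then mg = (m + 9.740)a, so a = (6.04)(9.8)/(6.04 + 9.740) = 3.751 m/s².
T = 9.740·a = 36.54 N.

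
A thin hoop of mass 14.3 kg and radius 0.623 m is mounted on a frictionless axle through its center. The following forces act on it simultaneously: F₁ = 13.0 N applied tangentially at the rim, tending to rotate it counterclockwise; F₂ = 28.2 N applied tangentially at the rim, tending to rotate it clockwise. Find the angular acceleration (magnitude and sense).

α ≈ 1.71 rad/s², clockwise

I = MR² = (14.3)(0.623)² = 5.550 kg·m².
Taking counterclockwise as positive: τ₁ = +(13.0)(0.623) = +8.099 N·m; τ₂ = −(28.2)(0.623) = −17.57 N·m.
Net torque τ = -9.470 N·m.
α = τ/I = -9.470/5.550 = -1.706 rad/s².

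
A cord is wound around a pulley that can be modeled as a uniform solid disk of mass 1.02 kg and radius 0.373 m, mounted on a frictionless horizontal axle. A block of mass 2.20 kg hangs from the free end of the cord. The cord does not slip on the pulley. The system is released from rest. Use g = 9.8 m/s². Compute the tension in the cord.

I = ½MR² = (1/2)(1.02)(0.373)² = 0.07096 kg·m².
Block: mg − T = ma. Pulley: TR = Iα. No-slip: a = αR, so T = (I/R²)a = 0.5100·a.
Then mg = (m + 0.5100)a, so a = (2.20)(9.8)/(2.20 + 0.5100) = 7.956 m/s².
T = 0.5100·a = 4.057 N.

T ≈ 4.06 N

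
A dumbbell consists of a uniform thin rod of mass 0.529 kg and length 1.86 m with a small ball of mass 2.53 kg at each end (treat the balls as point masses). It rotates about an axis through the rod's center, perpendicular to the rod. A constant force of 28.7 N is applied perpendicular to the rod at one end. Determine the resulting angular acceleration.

α ≈ 5.89 rad/s²

I_rod = (1/12)ML² = (1/12)(0.529)(1.86)² = 0.1525 kg·m².
I_balls = 2·m·(L/2)² = 2(2.53)(0.9300)² = 4.376 kg·m².
Total I = 4.529 kg·m².
τ = F·(L/2) = (28.7)(0.930) = 26.69 N·m.
α = τ/I = 26.69/4.529 = 5.893 rad/s².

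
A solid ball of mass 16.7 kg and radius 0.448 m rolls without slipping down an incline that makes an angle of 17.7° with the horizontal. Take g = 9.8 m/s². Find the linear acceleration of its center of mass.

Translation along the incline: Mg sinθ − f = Ma.
Rotation about the center: fR = Iα with I = (2/5)MR². No-slip gives a = αR, so f = (I/R²)a = (2/5)M a.
Substituting: Mg sinθ = (1 + 0.4000)Ma, so a = g sinθ/(1 + 0.4000) = (9.8) sin 17.7° / 1.400 = 2.128 m/s².

a ≈ 2.13 m/s²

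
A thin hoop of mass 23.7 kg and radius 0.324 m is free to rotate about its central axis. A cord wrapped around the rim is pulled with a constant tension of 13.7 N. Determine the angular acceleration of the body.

I = MR² = (23.7)(0.324)² = 2.488 kg·m².
τ = F R = (13.7)(0.324) = 4.439 N·m.
From τ = Iα: α = 4.439/2.488 = 1.784 rad/s².

α ≈ 1.78 rad/s²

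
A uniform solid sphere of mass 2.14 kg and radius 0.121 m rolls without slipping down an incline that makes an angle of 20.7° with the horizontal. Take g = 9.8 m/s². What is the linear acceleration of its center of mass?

Translation along the incline: Mg sinθ − f = Ma.
Rotation about the center: fR = Iα with I = (2/5)MR². No-slip gives a = αR, so f = (I/R²)a = (2/5)M a.
Substituting: Mg sinθ = (1 + 0.4000)Ma, so a = g sinθ/(1 + 0.4000) = (9.8) sin 20.7° / 1.400 = 2.474 m/s².

a ≈ 2.47 m/s²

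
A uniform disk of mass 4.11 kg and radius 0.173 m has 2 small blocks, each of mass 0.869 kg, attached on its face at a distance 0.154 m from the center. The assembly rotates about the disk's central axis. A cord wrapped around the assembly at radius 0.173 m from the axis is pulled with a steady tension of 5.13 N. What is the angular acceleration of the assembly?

α ≈ 8.64 rad/s²

I_disk = ½MR² = ½(4.11)(0.173)² = 0.06150 kg·m².
I_blocks = 2·m·r² = 2(0.869)(0.154)² = 0.04122 kg·m².
Total I = 0.1027 kg·m².
τ = F r = (5.13)(0.173) = 0.8875 N·m.
α = τ/I = 0.8875/0.1027 = 8.640 rad/s².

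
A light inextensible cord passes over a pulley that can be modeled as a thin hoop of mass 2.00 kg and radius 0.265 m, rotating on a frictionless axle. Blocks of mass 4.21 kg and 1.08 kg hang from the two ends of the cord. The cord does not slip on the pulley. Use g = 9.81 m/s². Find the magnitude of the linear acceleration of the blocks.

a ≈ 4.21 m/s²

I = MR² = (2.00)(0.265)² = 0.1405 kg·m².
Heavier block: m₁g − T₁ = m₁a. Lighter block: T₂ − m₂g = m₂a.
Pulley: (T₁ − T₂)R = Iα = I(a/R), so T₁ − T₂ = (I/R²)a = 1·M_p a = 2.000·a.
Adding the three: (m₁ − m₂)g = (m₁ + m₂ + 2.000)a, so a = (4.21 − 1.08)(9.81)/(4.21 + 1.08 + 2.000) = 4.212 m/s².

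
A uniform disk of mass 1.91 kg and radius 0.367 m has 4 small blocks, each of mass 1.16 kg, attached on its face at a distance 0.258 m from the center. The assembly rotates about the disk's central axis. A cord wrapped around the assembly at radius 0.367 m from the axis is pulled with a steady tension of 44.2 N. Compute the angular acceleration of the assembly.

α ≈ 37.1 rad/s²

I_disk = ½MR² = ½(1.91)(0.367)² = 0.1286 kg·m².
I_blocks = 4·m·r² = 4(1.16)(0.258)² = 0.3089 kg·m².
Total I = 0.4375 kg·m².
τ = F r = (44.2)(0.367) = 16.22 N·m.
α = τ/I = 16.22/0.4375 = 37.08 rad/s².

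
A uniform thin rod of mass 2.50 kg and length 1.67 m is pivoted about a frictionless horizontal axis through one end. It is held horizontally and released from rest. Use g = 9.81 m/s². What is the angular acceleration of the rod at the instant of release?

About the pivot, I = (1/3)ML² = (1/3)(2.50)(1.67)² = 2.324 kg·m².
The weight acts at the center, a distance L/2 = 0.8350 m from the pivot; τ = Mg(L/2) = 20.48 N·m.
α = τ/I = 20.48/2.324 = 8.811 rad/s².

α ≈ 8.81 rad/s²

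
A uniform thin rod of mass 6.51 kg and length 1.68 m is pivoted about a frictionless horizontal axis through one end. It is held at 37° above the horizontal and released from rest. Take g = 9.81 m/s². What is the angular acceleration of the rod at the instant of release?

α ≈ 7.00 rad/s²

About the pivot, I = (1/3)ML² = (1/3)(6.51)(1.68)² = 6.125 kg·m².
The weight acts at the center, a distance L/2 = 0.8400 m from the pivot; τ = Mg(L/2) cos 37° = 42.84 N·m.
α = τ/I = 42.84/6.125 = 6.995 rad/s².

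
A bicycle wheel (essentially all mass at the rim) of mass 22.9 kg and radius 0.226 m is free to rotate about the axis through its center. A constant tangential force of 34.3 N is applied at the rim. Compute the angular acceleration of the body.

α ≈ 6.63 rad/s²

I = MR² = (22.9)(0.226)² = 1.170 kg·m².
τ = F R = (34.3)(0.226) = 7.752 N·m.
Newton's second law for rotation, τ = Iα, gives α = τ/I = 7.752/1.170 = 6.628 rad/s².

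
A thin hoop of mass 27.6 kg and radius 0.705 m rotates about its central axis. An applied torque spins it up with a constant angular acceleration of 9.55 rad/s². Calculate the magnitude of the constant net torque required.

τ ≈ 131 N·m

I = MR² = (27.6)(0.705)² = 13.72 kg·m².
τ = Iα = (13.72)(9.550) = 131.0 N·m.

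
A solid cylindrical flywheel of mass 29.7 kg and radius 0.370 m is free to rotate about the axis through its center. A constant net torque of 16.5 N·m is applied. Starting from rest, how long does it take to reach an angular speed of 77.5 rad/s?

t ≈ 9.55 s

I = ½MR² = (1/2)(29.7)(0.370)² = 2.033 kg·m².
α = τ/I = 16.5/2.033 = 8.116 rad/s².
ω = αt ⇒ t = ω/α = 77.5/8.116 = 9.549 s.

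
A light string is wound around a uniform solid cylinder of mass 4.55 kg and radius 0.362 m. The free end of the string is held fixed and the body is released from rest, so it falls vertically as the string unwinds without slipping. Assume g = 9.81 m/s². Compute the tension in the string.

T ≈ 14.9 N

Translation: Mg − T = Ma. Rotation about the center: TR = Iα with I = ½MR².
With a = αR: T = (I/R²)a = (1/2)M a, so Mg = (1 + 0.5000)Ma.
a = g/(1 + 0.5000) = 9.81/1.500 = 6.540 m/s².
T = 0.5000·M·a = (0.5000)(4.55)(6.540) = 14.88 N.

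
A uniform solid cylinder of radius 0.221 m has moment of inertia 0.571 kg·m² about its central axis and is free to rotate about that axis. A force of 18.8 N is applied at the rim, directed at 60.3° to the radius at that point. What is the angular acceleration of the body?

Only the tangential component produces torque: τ = F R sinθ = (18.8)(0.221) sin 60.3° = 3.609 N·m.
From τ = Iα: α = 3.609/0.5710 = 6.320 rad/s².

α ≈ 6.32 rad/s²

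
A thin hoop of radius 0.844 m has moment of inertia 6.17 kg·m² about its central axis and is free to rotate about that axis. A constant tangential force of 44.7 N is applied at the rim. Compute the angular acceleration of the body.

α ≈ 6.11 rad/s²

τ = F R = (44.7)(0.844) = 37.73 N·m.
From τ = Iα: α = 37.73/6.170 = 6.115 rad/s².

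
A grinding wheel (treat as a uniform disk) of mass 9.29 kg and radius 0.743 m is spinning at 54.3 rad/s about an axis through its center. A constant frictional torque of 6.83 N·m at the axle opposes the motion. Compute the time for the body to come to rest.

t ≈ 20.4 s

I = ½MR² = (1/2)(9.29)(0.743)² = 2.564 kg·m².
The net torque has magnitude 6.83 N·m, opposing ω.
|α| = τ/I = 6.830/2.564 = 2.664 rad/s² (deceleration).
0 = ω₀ − |α|t ⇒ t = ω₀/|α| = 54.3/2.664 = 20.39 s.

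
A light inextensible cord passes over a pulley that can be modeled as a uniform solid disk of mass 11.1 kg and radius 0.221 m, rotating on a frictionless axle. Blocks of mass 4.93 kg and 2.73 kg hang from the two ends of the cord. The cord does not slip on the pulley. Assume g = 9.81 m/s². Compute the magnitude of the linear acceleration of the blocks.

I = ½MR² = (1/2)(11.1)(0.221)² = 0.2711 kg·m².
Heavier block: m₁g − T₁ = m₁a. Lighter block: T₂ − m₂g = m₂a.
Pulley: (T₁ − T₂)R = Iα = I(a/R), so T₁ − T₂ = (I/R²)a = (1/2)M_p a = 5.550·a.
Adding the three: (m₁ − m₂)g = (m₁ + m₂ + 5.550)a, so a = (4.93 − 2.73)(9.81)/(4.93 + 2.73 + 5.550) = 1.634 m/s².

a ≈ 1.63 m/s²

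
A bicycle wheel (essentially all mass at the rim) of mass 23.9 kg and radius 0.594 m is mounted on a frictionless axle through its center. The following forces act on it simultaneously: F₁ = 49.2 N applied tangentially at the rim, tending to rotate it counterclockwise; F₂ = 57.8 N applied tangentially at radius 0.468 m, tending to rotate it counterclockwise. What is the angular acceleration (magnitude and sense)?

I = MR² = (23.9)(0.594)² = 8.433 kg·m².
Taking counterclockwise as positive: τ₁ = +(49.2)(0.594) = +29.22 N·m; τ₂ = +(57.8)(0.468) = +27.05 N·m.
Net torque τ = 56.28 N·m.
α = τ/I = 56.28/8.433 = 6.673 rad/s².

α ≈ 6.67 rad/s², counterclockwise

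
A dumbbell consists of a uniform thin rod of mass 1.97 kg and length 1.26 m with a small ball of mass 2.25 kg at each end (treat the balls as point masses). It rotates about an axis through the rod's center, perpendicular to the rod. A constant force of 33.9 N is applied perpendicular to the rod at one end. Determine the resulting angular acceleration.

I_rod = (1/12)ML² = (1/12)(1.97)(1.26)² = 0.2606 kg·m².
I_balls = 2·m·(L/2)² = 2(2.25)(0.6300)² = 1.786 kg·m².
Total I = 2.047 kg·m².
τ = F·(L/2) = (33.9)(0.630) = 21.36 N·m.
α = τ/I = 21.36/2.047 = 10.43 rad/s².

α ≈ 10.4 rad/s²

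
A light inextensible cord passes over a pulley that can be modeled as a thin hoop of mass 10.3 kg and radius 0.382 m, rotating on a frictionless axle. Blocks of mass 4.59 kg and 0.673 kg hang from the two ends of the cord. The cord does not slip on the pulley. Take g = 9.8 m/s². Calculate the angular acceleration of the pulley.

I = MR² = (10.3)(0.382)² = 1.503 kg·m².
Heavier block: m₁g − T₁ = m₁a. Lighter block: T₂ − m₂g = m₂a.
Pulley: (T₁ − T₂)R = Iα = I(a/R), so T₁ − T₂ = (I/R²)a = 1·M_p a = 10.30·a.
Adding the three: (m₁ − m₂)g = (m₁ + m₂ + 10.30)a, so a = (4.59 − 0.673)(9.8)/(4.59 + 0.673 + 10.30) = 2.467 m/s².
α = a/R = 2.467/0.382 = 6.457 rad/s².

α ≈ 6.46 rad/s²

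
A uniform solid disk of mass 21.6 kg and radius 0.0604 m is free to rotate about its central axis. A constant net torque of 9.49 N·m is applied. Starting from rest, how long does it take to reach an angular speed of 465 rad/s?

I = ½MR² = (1/2)(21.6)(0.0604)² = 0.03940 kg·m².
α = τ/I = 9.49/0.03940 = 240.9 rad/s².
ω = αt ⇒ t = ω/α = 465/240.9 = 1.931 s.

t ≈ 1.93 s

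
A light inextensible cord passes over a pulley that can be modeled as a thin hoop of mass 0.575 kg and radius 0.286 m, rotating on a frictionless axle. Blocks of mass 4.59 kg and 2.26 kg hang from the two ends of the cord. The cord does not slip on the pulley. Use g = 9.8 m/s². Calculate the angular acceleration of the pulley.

I = MR² = (0.575)(0.286)² = 0.04703 kg·m².
Heavier block: m₁g − T₁ = m₁a. Lighter block: T₂ − m₂g = m₂a.
Pulley: (T₁ − T₂)R = Iα = I(a/R), so T₁ − T₂ = (I/R²)a = 1·M_p a = 0.5750·a.
Adding the three: (m₁ − m₂)g = (m₁ + m₂ + 0.5750)a, so a = (4.59 − 2.26)(9.8)/(4.59 + 2.26 + 0.5750) = 3.075 m/s².
α = a/R = 3.075/0.286 = 10.75 rad/s².

α ≈ 10.8 rad/s²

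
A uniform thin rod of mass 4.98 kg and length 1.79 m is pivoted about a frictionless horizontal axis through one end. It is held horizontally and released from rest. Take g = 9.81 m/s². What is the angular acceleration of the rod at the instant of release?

α ≈ 8.22 rad/s²

About the pivot, I = (1/3)ML² = (1/3)(4.98)(1.79)² = 5.319 kg·m².
The weight acts at the center, a distance L/2 = 0.8950 m from the pivot; τ = Mg(L/2) = 43.72 N·m.
α = τ/I = 43.72/5.319 = 8.221 rad/s².
(Equivalently α = (3g/(2L)) = 8.221 rad/s².)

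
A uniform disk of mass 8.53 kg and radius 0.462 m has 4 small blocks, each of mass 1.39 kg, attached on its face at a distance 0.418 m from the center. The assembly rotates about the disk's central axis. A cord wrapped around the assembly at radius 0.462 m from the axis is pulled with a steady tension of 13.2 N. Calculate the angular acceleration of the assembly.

I_disk = ½MR² = ½(8.53)(0.462)² = 0.9103 kg·m².
I_blocks = 4·m·r² = 4(1.39)(0.418)² = 0.9715 kg·m².
Total I = 1.882 kg·m².
τ = F r = (13.2)(0.462) = 6.098 N·m.
α = τ/I = 6.098/1.882 = 3.241 rad/s².

α ≈ 3.24 rad/s²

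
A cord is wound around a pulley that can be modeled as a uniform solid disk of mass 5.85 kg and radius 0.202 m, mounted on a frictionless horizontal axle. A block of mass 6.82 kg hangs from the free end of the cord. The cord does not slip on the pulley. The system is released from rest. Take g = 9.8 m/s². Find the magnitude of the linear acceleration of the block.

I = ½MR² = (1/2)(5.85)(0.202)² = 0.1194 kg·m².
Block: mg − T = ma. Pulley: TR = Iα. No-slip: a = αR, so T = (I/R²)a = 2.925·a.
Then mg = (m + 2.925)a, so a = (6.82)(9.8)/(6.82 + 2.925) = 6.858 m/s².

a ≈ 6.86 m/s²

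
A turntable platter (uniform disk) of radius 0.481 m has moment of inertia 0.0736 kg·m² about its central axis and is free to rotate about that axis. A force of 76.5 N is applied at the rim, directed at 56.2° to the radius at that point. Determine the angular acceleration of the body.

Only the tangential component produces torque: τ = F R sinθ = (76.5)(0.481) sin 56.2° = 30.58 N·m.
From τ = Iα: α = 30.58/0.07360 = 415.5 rad/s².

α ≈ 415 rad/s²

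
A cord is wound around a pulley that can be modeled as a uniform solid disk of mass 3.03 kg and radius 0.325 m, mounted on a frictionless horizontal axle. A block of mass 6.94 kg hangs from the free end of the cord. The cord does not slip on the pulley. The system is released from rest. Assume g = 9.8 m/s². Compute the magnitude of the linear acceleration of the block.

I = ½MR² = (1/2)(3.03)(0.325)² = 0.1600 kg·m².
Block: mg − T = ma. Pulley: TR = Iα. No-slip: a = αR, so T = (I/R²)a = 1.515·a.
Then mg = (m + 1.515)a, so a = (6.94)(9.8)/(6.94 + 1.515) = 8.044 m/s².

a ≈ 8.04 m/s²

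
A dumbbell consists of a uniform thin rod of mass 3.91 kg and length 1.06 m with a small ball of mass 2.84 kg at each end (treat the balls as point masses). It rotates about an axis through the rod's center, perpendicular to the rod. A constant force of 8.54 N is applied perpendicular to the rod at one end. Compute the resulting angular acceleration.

α ≈ 2.31 rad/s²

I_rod = (1/12)ML² = (1/12)(3.91)(1.06)² = 0.3661 kg·m².
I_balls = 2·m·(L/2)² = 2(2.84)(0.5300)² = 1.596 kg·m².
Total I = 1.962 kg·m².
τ = F·(L/2) = (8.54)(0.530) = 4.526 N·m.
α = τ/I = 4.526/1.962 = 2.307 rad/s².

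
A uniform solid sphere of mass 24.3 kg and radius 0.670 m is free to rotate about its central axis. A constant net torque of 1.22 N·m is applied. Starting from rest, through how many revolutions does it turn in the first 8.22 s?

I = (2/5)MR² = (2/5)(24.3)(0.670)² = 4.363 kg·m².
α = τ/I = 1.22/4.363 = 0.2796 rad/s².
θ = ½αt² = ½(0.2796)(8.22)² = 9.446 rad.
Revolutions = θ/(2π) = 1.503.

≈ 1.50 revolutions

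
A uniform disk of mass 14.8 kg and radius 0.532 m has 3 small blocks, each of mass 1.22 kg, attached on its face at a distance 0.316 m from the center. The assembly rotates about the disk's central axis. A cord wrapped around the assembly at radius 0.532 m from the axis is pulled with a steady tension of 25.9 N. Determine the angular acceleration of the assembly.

α ≈ 5.60 rad/s²

I_disk = ½MR² = ½(14.8)(0.532)² = 2.094 kg·m².
I_blocks = 3·m·r² = 3(1.22)(0.316)² = 0.3655 kg·m².
Total I = 2.460 kg·m².
τ = F r = (25.9)(0.532) = 13.78 N·m.
α = τ/I = 13.78/2.460 = 5.601 rad/s².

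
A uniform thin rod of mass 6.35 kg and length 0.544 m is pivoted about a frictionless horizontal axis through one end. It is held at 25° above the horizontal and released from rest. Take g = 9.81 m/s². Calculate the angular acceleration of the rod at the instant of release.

α ≈ 24.5 rad/s²

About the pivot, I = (1/3)ML² = (1/3)(6.35)(0.544)² = 0.6264 kg·m².
The weight acts at the center, a distance L/2 = 0.2720 m from the pivot; τ = Mg(L/2) cos 25° = 15.36 N·m.
α = τ/I = 15.36/0.6264 = 24.52 rad/s².
(Equivalently α = (3g/(2L)) cos 25° = 24.52 rad/s².)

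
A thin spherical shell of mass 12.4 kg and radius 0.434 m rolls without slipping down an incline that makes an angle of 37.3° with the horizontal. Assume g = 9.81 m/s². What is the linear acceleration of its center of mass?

Translation along the incline: Mg sinθ − f = Ma.
Rotation about the center: fR = Iα with I = (2/3)MR². No-slip gives a = αR, so f = (I/R²)a = (2/3)M a.
Substituting: Mg sinθ = (1 + 0.6667)Ma, so a = g sinθ/(1 + 0.6667) = (9.81) sin 37.3° / 1.667 = 3.567 m/s².

a ≈ 3.57 m/s²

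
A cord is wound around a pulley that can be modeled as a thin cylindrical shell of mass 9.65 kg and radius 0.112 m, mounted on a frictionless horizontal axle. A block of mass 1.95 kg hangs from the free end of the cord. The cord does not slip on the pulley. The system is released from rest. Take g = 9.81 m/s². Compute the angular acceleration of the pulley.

I = MR² = (9.65)(0.112)² = 0.1210 kg·m².
Block: mg − T = ma. Pulley: TR = Iα. No-slip: a = αR, so T = (I/R²)a = 9.650·a.
Then mg = (m + 9.650)a, so a = (1.95)(9.81)/(1.95 + 9.650) = 1.649 m/s².
α = a/R = 1.649/0.112 = 14.72 rad/s².

α ≈ 14.7 rad/s²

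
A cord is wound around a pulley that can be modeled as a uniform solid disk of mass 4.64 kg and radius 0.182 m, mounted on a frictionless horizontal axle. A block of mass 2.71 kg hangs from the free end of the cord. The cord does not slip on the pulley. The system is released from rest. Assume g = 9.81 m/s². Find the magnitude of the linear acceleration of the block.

I = ½MR² = (1/2)(4.64)(0.182)² = 0.07685 kg·m².
Block: mg − T = ma. Pulley: TR = Iα. No-slip: a = αR, so T = (I/R²)a = 2.320·a.
Then mg = (m + 2.320)a, so a = (2.71)(9.81)/(2.71 + 2.320) = 5.285 m/s².

a ≈ 5.29 m/s²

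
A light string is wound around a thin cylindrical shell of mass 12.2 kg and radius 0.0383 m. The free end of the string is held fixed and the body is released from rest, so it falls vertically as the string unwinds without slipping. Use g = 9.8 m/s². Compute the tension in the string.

Translation: Mg − T = Ma. Rotation about the center: TR = Iα with I = MR².
With a = αR: T = (I/R²)a = M a, so Mg = (1 + 1.000)Ma.
a = g/(1 + 1.000) = 9.8/2.000 = 4.900 m/s².
T = 1.000·M·a = (1.000)(12.2)(4.900) = 59.78 N.

T ≈ 59.8 N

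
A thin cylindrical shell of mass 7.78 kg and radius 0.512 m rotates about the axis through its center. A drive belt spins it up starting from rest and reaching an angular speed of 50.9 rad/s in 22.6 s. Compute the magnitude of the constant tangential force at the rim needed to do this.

F ≈ 8.97 N

I = MR² = (7.78)(0.512)² = 2.039 kg·m².
α = Δω/Δt = (50.9 − 0)/22.6 = 2.252 rad/s².
The required torque is τ = Iα = (2.039)(2.252) = 4.593 N·m.
A tangential force at the rim gives τ = FR, so F = τ/R = 4.593/0.512 = 8.971 N.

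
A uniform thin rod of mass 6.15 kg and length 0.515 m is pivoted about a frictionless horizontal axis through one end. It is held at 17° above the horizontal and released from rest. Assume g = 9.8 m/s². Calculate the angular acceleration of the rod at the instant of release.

α ≈ 27.3 rad/s²

About the pivot, I = (1/3)ML² = (1/3)(6.15)(0.515)² = 0.5437 kg·m².
The weight acts at the center, a distance L/2 = 0.2575 m from the pivot; τ = Mg(L/2) cos 17° = 14.84 N·m.
α = τ/I = 14.84/0.5437 = 27.30 rad/s².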